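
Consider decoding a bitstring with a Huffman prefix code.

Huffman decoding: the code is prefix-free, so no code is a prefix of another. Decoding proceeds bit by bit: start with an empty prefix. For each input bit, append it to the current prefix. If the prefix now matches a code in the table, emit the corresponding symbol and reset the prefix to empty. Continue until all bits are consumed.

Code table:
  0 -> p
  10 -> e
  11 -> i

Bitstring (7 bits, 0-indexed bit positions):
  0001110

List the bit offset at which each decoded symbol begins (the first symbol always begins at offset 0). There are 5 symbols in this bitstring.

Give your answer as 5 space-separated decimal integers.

Bit 0: prefix='0' -> emit 'p', reset
Bit 1: prefix='0' -> emit 'p', reset
Bit 2: prefix='0' -> emit 'p', reset
Bit 3: prefix='1' (no match yet)
Bit 4: prefix='11' -> emit 'i', reset
Bit 5: prefix='1' (no match yet)
Bit 6: prefix='10' -> emit 'e', reset

Answer: 0 1 2 3 5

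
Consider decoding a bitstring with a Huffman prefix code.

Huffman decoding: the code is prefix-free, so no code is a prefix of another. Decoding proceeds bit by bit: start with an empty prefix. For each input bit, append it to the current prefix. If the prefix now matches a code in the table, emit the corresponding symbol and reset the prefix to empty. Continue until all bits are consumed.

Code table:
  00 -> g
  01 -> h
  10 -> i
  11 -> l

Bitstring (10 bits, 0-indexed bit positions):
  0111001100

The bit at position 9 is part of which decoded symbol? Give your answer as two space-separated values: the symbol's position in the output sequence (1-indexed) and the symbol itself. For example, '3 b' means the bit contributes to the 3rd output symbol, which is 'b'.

Answer: 5 g

Derivation:
Bit 0: prefix='0' (no match yet)
Bit 1: prefix='01' -> emit 'h', reset
Bit 2: prefix='1' (no match yet)
Bit 3: prefix='11' -> emit 'l', reset
Bit 4: prefix='0' (no match yet)
Bit 5: prefix='00' -> emit 'g', reset
Bit 6: prefix='1' (no match yet)
Bit 7: prefix='11' -> emit 'l', reset
Bit 8: prefix='0' (no match yet)
Bit 9: prefix='00' -> emit 'g', reset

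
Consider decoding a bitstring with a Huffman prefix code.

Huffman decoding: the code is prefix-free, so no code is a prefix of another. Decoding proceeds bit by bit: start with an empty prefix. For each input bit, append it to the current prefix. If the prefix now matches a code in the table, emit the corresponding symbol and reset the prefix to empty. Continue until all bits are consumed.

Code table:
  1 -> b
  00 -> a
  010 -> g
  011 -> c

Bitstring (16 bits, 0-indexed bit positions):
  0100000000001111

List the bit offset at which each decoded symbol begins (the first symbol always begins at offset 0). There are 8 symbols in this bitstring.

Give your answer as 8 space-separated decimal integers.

Bit 0: prefix='0' (no match yet)
Bit 1: prefix='01' (no match yet)
Bit 2: prefix='010' -> emit 'g', reset
Bit 3: prefix='0' (no match yet)
Bit 4: prefix='00' -> emit 'a', reset
Bit 5: prefix='0' (no match yet)
Bit 6: prefix='00' -> emit 'a', reset
Bit 7: prefix='0' (no match yet)
Bit 8: prefix='00' -> emit 'a', reset
Bit 9: prefix='0' (no match yet)
Bit 10: prefix='00' -> emit 'a', reset
Bit 11: prefix='0' (no match yet)
Bit 12: prefix='01' (no match yet)
Bit 13: prefix='011' -> emit 'c', reset
Bit 14: prefix='1' -> emit 'b', reset
Bit 15: prefix='1' -> emit 'b', reset

Answer: 0 3 5 7 9 11 14 15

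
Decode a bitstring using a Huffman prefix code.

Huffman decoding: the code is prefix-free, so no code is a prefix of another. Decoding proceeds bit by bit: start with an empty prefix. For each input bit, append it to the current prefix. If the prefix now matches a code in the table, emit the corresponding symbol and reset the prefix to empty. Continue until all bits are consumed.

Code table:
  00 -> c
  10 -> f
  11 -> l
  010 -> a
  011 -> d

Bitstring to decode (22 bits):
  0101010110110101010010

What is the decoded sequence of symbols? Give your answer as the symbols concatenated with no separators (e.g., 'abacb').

Answer: affldaffa

Derivation:
Bit 0: prefix='0' (no match yet)
Bit 1: prefix='01' (no match yet)
Bit 2: prefix='010' -> emit 'a', reset
Bit 3: prefix='1' (no match yet)
Bit 4: prefix='10' -> emit 'f', reset
Bit 5: prefix='1' (no match yet)
Bit 6: prefix='10' -> emit 'f', reset
Bit 7: prefix='1' (no match yet)
Bit 8: prefix='11' -> emit 'l', reset
Bit 9: prefix='0' (no match yet)
Bit 10: prefix='01' (no match yet)
Bit 11: prefix='011' -> emit 'd', reset
Bit 12: prefix='0' (no match yet)
Bit 13: prefix='01' (no match yet)
Bit 14: prefix='010' -> emit 'a', reset
Bit 15: prefix='1' (no match yet)
Bit 16: prefix='10' -> emit 'f', reset
Bit 17: prefix='1' (no match yet)
Bit 18: prefix='10' -> emit 'f', reset
Bit 19: prefix='0' (no match yet)
Bit 20: prefix='01' (no match yet)
Bit 21: prefix='010' -> emit 'a', reset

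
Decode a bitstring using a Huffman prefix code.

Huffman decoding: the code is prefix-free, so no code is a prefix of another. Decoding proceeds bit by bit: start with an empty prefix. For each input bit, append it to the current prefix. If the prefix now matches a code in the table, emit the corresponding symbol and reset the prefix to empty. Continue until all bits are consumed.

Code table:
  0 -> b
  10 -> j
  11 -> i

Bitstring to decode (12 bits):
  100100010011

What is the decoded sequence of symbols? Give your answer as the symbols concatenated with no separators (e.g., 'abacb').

Bit 0: prefix='1' (no match yet)
Bit 1: prefix='10' -> emit 'j', reset
Bit 2: prefix='0' -> emit 'b', reset
Bit 3: prefix='1' (no match yet)
Bit 4: prefix='10' -> emit 'j', reset
Bit 5: prefix='0' -> emit 'b', reset
Bit 6: prefix='0' -> emit 'b', reset
Bit 7: prefix='1' (no match yet)
Bit 8: prefix='10' -> emit 'j', reset
Bit 9: prefix='0' -> emit 'b', reset
Bit 10: prefix='1' (no match yet)
Bit 11: prefix='11' -> emit 'i', reset

Answer: jbjbbjbi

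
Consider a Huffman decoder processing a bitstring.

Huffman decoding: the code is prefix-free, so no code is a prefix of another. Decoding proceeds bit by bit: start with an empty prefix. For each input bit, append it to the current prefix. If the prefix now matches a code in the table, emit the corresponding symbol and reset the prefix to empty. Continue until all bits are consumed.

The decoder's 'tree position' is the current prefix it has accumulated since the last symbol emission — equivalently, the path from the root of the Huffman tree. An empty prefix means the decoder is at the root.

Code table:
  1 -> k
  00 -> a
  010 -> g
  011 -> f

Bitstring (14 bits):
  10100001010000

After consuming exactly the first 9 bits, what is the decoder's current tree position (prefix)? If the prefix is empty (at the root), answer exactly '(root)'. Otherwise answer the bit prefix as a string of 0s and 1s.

Answer: (root)

Derivation:
Bit 0: prefix='1' -> emit 'k', reset
Bit 1: prefix='0' (no match yet)
Bit 2: prefix='01' (no match yet)
Bit 3: prefix='010' -> emit 'g', reset
Bit 4: prefix='0' (no match yet)
Bit 5: prefix='00' -> emit 'a', reset
Bit 6: prefix='0' (no match yet)
Bit 7: prefix='01' (no match yet)
Bit 8: prefix='010' -> emit 'g', reset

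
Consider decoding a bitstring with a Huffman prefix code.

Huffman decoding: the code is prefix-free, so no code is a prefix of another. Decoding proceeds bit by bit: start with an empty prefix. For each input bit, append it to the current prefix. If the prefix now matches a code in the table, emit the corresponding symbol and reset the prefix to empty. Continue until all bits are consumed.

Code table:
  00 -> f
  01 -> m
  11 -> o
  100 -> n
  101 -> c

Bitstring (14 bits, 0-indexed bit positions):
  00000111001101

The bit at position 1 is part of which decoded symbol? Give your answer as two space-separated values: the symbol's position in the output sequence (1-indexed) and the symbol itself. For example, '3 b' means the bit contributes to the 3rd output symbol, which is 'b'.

Bit 0: prefix='0' (no match yet)
Bit 1: prefix='00' -> emit 'f', reset
Bit 2: prefix='0' (no match yet)
Bit 3: prefix='00' -> emit 'f', reset
Bit 4: prefix='0' (no match yet)
Bit 5: prefix='01' -> emit 'm', reset

Answer: 1 f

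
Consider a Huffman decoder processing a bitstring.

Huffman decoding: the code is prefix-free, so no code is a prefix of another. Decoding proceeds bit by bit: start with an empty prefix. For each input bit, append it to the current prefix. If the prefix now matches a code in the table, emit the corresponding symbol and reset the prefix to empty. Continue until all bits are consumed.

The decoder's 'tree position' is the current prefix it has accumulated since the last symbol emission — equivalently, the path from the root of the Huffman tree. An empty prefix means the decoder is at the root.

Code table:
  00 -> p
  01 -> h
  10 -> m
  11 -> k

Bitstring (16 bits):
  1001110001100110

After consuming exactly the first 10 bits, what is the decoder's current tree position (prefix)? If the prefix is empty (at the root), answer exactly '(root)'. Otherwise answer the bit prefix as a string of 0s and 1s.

Bit 0: prefix='1' (no match yet)
Bit 1: prefix='10' -> emit 'm', reset
Bit 2: prefix='0' (no match yet)
Bit 3: prefix='01' -> emit 'h', reset
Bit 4: prefix='1' (no match yet)
Bit 5: prefix='11' -> emit 'k', reset
Bit 6: prefix='0' (no match yet)
Bit 7: prefix='00' -> emit 'p', reset
Bit 8: prefix='0' (no match yet)
Bit 9: prefix='01' -> emit 'h', reset

Answer: (root)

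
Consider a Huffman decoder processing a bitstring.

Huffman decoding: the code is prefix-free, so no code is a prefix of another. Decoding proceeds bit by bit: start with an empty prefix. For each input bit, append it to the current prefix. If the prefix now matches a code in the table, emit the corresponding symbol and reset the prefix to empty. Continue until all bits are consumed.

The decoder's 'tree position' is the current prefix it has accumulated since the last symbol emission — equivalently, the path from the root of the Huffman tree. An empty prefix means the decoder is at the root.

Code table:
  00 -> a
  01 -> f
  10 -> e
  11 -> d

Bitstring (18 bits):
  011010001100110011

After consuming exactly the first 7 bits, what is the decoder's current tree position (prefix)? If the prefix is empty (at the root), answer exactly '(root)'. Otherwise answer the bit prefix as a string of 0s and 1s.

Bit 0: prefix='0' (no match yet)
Bit 1: prefix='01' -> emit 'f', reset
Bit 2: prefix='1' (no match yet)
Bit 3: prefix='10' -> emit 'e', reset
Bit 4: prefix='1' (no match yet)
Bit 5: prefix='10' -> emit 'e', reset
Bit 6: prefix='0' (no match yet)

Answer: 0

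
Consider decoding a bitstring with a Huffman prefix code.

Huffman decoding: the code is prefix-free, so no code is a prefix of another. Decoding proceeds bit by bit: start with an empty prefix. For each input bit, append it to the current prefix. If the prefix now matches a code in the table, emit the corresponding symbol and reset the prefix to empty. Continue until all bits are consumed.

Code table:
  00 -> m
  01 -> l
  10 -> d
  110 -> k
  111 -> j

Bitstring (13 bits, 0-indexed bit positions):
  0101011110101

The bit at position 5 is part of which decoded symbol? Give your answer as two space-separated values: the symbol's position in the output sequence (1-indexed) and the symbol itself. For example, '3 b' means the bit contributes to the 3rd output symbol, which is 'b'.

Answer: 3 l

Derivation:
Bit 0: prefix='0' (no match yet)
Bit 1: prefix='01' -> emit 'l', reset
Bit 2: prefix='0' (no match yet)
Bit 3: prefix='01' -> emit 'l', reset
Bit 4: prefix='0' (no match yet)
Bit 5: prefix='01' -> emit 'l', reset
Bit 6: prefix='1' (no match yet)
Bit 7: prefix='11' (no match yet)
Bit 8: prefix='111' -> emit 'j', reset
Bit 9: prefix='0' (no match yet)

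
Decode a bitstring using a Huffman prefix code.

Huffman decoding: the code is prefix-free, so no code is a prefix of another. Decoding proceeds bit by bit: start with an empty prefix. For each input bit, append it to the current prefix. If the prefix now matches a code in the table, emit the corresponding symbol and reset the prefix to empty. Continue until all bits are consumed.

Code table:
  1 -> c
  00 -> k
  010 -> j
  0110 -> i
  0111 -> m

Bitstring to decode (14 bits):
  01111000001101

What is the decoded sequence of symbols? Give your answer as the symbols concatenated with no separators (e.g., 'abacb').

Bit 0: prefix='0' (no match yet)
Bit 1: prefix='01' (no match yet)
Bit 2: prefix='011' (no match yet)
Bit 3: prefix='0111' -> emit 'm', reset
Bit 4: prefix='1' -> emit 'c', reset
Bit 5: prefix='0' (no match yet)
Bit 6: prefix='00' -> emit 'k', reset
Bit 7: prefix='0' (no match yet)
Bit 8: prefix='00' -> emit 'k', reset
Bit 9: prefix='0' (no match yet)
Bit 10: prefix='01' (no match yet)
Bit 11: prefix='011' (no match yet)
Bit 12: prefix='0110' -> emit 'i', reset
Bit 13: prefix='1' -> emit 'c', reset

Answer: mckkic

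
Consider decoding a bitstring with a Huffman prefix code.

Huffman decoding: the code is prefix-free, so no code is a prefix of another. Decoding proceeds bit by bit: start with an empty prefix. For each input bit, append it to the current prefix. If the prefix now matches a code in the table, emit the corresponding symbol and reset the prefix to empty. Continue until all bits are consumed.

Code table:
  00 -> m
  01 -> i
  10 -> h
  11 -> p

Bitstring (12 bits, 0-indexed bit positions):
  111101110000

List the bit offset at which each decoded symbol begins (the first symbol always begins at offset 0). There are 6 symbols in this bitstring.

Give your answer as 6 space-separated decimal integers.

Answer: 0 2 4 6 8 10

Derivation:
Bit 0: prefix='1' (no match yet)
Bit 1: prefix='11' -> emit 'p', reset
Bit 2: prefix='1' (no match yet)
Bit 3: prefix='11' -> emit 'p', reset
Bit 4: prefix='0' (no match yet)
Bit 5: prefix='01' -> emit 'i', reset
Bit 6: prefix='1' (no match yet)
Bit 7: prefix='11' -> emit 'p', reset
Bit 8: prefix='0' (no match yet)
Bit 9: prefix='00' -> emit 'm', reset
Bit 10: prefix='0' (no match yet)
Bit 11: prefix='00' -> emit 'm', reset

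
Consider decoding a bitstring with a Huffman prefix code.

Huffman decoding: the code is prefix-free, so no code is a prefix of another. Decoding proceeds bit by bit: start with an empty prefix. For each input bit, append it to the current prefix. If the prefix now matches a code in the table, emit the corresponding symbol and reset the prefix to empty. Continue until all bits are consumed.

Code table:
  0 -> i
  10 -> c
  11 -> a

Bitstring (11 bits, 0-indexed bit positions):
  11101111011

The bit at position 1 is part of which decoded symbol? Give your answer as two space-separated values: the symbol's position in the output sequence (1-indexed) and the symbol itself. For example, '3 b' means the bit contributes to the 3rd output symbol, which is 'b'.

Answer: 1 a

Derivation:
Bit 0: prefix='1' (no match yet)
Bit 1: prefix='11' -> emit 'a', reset
Bit 2: prefix='1' (no match yet)
Bit 3: prefix='10' -> emit 'c', reset
Bit 4: prefix='1' (no match yet)
Bit 5: prefix='11' -> emit 'a', reset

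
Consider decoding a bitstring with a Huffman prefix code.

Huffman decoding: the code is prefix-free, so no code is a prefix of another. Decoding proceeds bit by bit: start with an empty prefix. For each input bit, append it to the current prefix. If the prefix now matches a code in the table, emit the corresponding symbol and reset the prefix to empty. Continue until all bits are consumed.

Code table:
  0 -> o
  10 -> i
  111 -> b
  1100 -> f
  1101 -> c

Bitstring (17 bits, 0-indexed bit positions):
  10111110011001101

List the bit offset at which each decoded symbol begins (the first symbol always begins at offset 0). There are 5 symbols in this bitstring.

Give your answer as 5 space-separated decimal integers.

Answer: 0 2 5 9 13

Derivation:
Bit 0: prefix='1' (no match yet)
Bit 1: prefix='10' -> emit 'i', reset
Bit 2: prefix='1' (no match yet)
Bit 3: prefix='11' (no match yet)
Bit 4: prefix='111' -> emit 'b', reset
Bit 5: prefix='1' (no match yet)
Bit 6: prefix='11' (no match yet)
Bit 7: prefix='110' (no match yet)
Bit 8: prefix='1100' -> emit 'f', reset
Bit 9: prefix='1' (no match yet)
Bit 10: prefix='11' (no match yet)
Bit 11: prefix='110' (no match yet)
Bit 12: prefix='1100' -> emit 'f', reset
Bit 13: prefix='1' (no match yet)
Bit 14: prefix='11' (no match yet)
Bit 15: prefix='110' (no match yet)
Bit 16: prefix='1101' -> emit 'c', reset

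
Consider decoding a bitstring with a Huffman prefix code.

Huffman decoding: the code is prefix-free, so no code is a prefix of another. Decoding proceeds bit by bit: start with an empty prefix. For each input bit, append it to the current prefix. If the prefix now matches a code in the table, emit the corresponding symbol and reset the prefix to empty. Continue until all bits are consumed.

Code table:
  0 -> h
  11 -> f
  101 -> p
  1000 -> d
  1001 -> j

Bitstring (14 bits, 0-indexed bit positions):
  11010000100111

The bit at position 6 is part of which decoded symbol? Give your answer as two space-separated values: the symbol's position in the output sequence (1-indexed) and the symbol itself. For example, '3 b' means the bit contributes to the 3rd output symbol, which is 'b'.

Bit 0: prefix='1' (no match yet)
Bit 1: prefix='11' -> emit 'f', reset
Bit 2: prefix='0' -> emit 'h', reset
Bit 3: prefix='1' (no match yet)
Bit 4: prefix='10' (no match yet)
Bit 5: prefix='100' (no match yet)
Bit 6: prefix='1000' -> emit 'd', reset
Bit 7: prefix='0' -> emit 'h', reset
Bit 8: prefix='1' (no match yet)
Bit 9: prefix='10' (no match yet)
Bit 10: prefix='100' (no match yet)

Answer: 3 d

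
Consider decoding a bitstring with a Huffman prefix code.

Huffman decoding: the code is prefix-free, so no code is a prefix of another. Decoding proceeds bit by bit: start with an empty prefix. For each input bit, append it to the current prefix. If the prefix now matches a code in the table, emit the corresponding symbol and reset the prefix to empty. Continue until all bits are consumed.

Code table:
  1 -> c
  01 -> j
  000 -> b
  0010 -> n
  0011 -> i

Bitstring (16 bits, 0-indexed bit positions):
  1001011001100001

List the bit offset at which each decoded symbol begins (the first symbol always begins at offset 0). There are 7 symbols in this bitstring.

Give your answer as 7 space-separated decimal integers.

Bit 0: prefix='1' -> emit 'c', reset
Bit 1: prefix='0' (no match yet)
Bit 2: prefix='00' (no match yet)
Bit 3: prefix='001' (no match yet)
Bit 4: prefix='0010' -> emit 'n', reset
Bit 5: prefix='1' -> emit 'c', reset
Bit 6: prefix='1' -> emit 'c', reset
Bit 7: prefix='0' (no match yet)
Bit 8: prefix='00' (no match yet)
Bit 9: prefix='001' (no match yet)
Bit 10: prefix='0011' -> emit 'i', reset
Bit 11: prefix='0' (no match yet)
Bit 12: prefix='00' (no match yet)
Bit 13: prefix='000' -> emit 'b', reset
Bit 14: prefix='0' (no match yet)
Bit 15: prefix='01' -> emit 'j', reset

Answer: 0 1 5 6 7 11 14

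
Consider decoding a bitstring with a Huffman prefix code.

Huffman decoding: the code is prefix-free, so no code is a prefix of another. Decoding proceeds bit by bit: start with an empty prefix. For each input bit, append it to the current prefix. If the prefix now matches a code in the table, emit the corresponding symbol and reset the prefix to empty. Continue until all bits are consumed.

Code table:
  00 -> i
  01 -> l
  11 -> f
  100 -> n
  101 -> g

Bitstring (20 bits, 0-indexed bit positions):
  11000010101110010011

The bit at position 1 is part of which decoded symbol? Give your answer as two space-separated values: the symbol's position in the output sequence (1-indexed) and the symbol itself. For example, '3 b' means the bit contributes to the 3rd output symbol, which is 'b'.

Answer: 1 f

Derivation:
Bit 0: prefix='1' (no match yet)
Bit 1: prefix='11' -> emit 'f', reset
Bit 2: prefix='0' (no match yet)
Bit 3: prefix='00' -> emit 'i', reset
Bit 4: prefix='0' (no match yet)
Bit 5: prefix='00' -> emit 'i', reset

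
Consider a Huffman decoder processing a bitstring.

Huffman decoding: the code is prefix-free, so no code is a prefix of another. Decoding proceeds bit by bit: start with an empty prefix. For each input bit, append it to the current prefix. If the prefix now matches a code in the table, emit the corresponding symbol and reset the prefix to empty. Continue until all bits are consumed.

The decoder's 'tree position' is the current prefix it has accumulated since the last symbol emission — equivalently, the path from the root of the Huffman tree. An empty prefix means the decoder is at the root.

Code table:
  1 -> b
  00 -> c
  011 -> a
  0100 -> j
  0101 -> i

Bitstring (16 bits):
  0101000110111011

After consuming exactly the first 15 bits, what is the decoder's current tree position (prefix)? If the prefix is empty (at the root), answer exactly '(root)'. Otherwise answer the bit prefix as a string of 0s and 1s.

Answer: 01

Derivation:
Bit 0: prefix='0' (no match yet)
Bit 1: prefix='01' (no match yet)
Bit 2: prefix='010' (no match yet)
Bit 3: prefix='0101' -> emit 'i', reset
Bit 4: prefix='0' (no match yet)
Bit 5: prefix='00' -> emit 'c', reset
Bit 6: prefix='0' (no match yet)
Bit 7: prefix='01' (no match yet)
Bit 8: prefix='011' -> emit 'a', reset
Bit 9: prefix='0' (no match yet)
Bit 10: prefix='01' (no match yet)
Bit 11: prefix='011' -> emit 'a', reset
Bit 12: prefix='1' -> emit 'b', reset
Bit 13: prefix='0' (no match yet)
Bit 14: prefix='01' (no match yet)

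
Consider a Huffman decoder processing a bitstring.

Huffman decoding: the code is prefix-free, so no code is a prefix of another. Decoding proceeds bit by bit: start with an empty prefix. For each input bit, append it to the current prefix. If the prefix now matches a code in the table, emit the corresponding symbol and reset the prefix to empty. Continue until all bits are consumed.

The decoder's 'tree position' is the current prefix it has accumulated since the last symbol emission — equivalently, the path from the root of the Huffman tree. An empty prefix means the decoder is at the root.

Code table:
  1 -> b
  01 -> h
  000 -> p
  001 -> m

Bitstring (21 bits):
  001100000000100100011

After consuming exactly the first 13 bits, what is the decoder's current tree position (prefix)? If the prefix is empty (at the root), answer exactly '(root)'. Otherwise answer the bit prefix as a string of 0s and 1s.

Answer: (root)

Derivation:
Bit 0: prefix='0' (no match yet)
Bit 1: prefix='00' (no match yet)
Bit 2: prefix='001' -> emit 'm', reset
Bit 3: prefix='1' -> emit 'b', reset
Bit 4: prefix='0' (no match yet)
Bit 5: prefix='00' (no match yet)
Bit 6: prefix='000' -> emit 'p', reset
Bit 7: prefix='0' (no match yet)
Bit 8: prefix='00' (no match yet)
Bit 9: prefix='000' -> emit 'p', reset
Bit 10: prefix='0' (no match yet)
Bit 11: prefix='00' (no match yet)
Bit 12: prefix='001' -> emit 'm', reset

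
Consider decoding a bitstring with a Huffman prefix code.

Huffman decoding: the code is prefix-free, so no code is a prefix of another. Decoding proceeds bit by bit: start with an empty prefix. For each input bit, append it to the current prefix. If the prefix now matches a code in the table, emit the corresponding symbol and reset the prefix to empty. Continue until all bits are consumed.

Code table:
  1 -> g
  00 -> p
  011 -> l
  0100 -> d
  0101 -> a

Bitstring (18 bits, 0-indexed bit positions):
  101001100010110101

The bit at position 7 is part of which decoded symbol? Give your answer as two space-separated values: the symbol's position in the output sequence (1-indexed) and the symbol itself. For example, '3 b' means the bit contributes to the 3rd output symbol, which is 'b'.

Answer: 5 p

Derivation:
Bit 0: prefix='1' -> emit 'g', reset
Bit 1: prefix='0' (no match yet)
Bit 2: prefix='01' (no match yet)
Bit 3: prefix='010' (no match yet)
Bit 4: prefix='0100' -> emit 'd', reset
Bit 5: prefix='1' -> emit 'g', reset
Bit 6: prefix='1' -> emit 'g', reset
Bit 7: prefix='0' (no match yet)
Bit 8: prefix='00' -> emit 'p', reset
Bit 9: prefix='0' (no match yet)
Bit 10: prefix='01' (no match yet)
Bit 11: prefix='010' (no match yet)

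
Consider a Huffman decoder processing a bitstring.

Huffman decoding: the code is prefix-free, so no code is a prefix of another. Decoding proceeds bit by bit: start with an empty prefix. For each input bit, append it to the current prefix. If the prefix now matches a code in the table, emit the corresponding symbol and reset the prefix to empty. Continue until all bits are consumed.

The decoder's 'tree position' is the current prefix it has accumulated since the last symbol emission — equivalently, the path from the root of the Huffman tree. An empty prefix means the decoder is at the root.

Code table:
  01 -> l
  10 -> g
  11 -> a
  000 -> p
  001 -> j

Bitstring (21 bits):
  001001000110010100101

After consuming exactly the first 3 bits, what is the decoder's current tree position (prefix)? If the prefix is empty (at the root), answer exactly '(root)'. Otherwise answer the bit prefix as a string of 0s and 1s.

Bit 0: prefix='0' (no match yet)
Bit 1: prefix='00' (no match yet)
Bit 2: prefix='001' -> emit 'j', reset

Answer: (root)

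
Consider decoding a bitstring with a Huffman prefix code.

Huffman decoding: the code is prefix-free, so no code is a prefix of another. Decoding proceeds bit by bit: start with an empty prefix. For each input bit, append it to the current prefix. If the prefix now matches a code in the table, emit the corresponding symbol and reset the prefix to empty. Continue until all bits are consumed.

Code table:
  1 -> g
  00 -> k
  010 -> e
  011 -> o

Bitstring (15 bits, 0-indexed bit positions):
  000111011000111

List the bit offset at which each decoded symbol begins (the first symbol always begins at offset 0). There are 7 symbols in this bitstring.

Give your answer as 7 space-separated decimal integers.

Answer: 0 2 5 6 9 11 14

Derivation:
Bit 0: prefix='0' (no match yet)
Bit 1: prefix='00' -> emit 'k', reset
Bit 2: prefix='0' (no match yet)
Bit 3: prefix='01' (no match yet)
Bit 4: prefix='011' -> emit 'o', reset
Bit 5: prefix='1' -> emit 'g', reset
Bit 6: prefix='0' (no match yet)
Bit 7: prefix='01' (no match yet)
Bit 8: prefix='011' -> emit 'o', reset
Bit 9: prefix='0' (no match yet)
Bit 10: prefix='00' -> emit 'k', reset
Bit 11: prefix='0' (no match yet)
Bit 12: prefix='01' (no match yet)
Bit 13: prefix='011' -> emit 'o', reset
Bit 14: prefix='1' -> emit 'g', reset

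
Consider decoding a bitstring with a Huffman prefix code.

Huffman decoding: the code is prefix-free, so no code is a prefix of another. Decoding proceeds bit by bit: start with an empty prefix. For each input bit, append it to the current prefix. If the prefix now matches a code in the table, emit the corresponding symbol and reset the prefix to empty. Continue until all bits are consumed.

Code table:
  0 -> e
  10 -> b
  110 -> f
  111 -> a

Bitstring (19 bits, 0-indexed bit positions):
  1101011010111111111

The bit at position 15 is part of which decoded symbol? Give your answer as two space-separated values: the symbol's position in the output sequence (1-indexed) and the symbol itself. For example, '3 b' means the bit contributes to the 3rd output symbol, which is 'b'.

Answer: 6 a

Derivation:
Bit 0: prefix='1' (no match yet)
Bit 1: prefix='11' (no match yet)
Bit 2: prefix='110' -> emit 'f', reset
Bit 3: prefix='1' (no match yet)
Bit 4: prefix='10' -> emit 'b', reset
Bit 5: prefix='1' (no match yet)
Bit 6: prefix='11' (no match yet)
Bit 7: prefix='110' -> emit 'f', reset
Bit 8: prefix='1' (no match yet)
Bit 9: prefix='10' -> emit 'b', reset
Bit 10: prefix='1' (no match yet)
Bit 11: prefix='11' (no match yet)
Bit 12: prefix='111' -> emit 'a', reset
Bit 13: prefix='1' (no match yet)
Bit 14: prefix='11' (no match yet)
Bit 15: prefix='111' -> emit 'a', reset
Bit 16: prefix='1' (no match yet)
Bit 17: prefix='11' (no match yet)
Bit 18: prefix='111' -> emit 'a', reset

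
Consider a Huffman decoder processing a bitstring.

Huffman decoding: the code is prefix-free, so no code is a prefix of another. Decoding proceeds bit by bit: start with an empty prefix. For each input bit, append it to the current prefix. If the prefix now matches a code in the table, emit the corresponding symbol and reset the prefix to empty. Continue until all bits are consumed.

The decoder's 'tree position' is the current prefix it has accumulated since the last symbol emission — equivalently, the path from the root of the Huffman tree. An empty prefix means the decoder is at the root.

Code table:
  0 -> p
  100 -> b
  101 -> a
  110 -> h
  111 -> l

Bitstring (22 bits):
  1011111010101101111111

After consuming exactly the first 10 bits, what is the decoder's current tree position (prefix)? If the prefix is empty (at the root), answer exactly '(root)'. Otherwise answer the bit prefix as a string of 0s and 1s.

Answer: (root)

Derivation:
Bit 0: prefix='1' (no match yet)
Bit 1: prefix='10' (no match yet)
Bit 2: prefix='101' -> emit 'a', reset
Bit 3: prefix='1' (no match yet)
Bit 4: prefix='11' (no match yet)
Bit 5: prefix='111' -> emit 'l', reset
Bit 6: prefix='1' (no match yet)
Bit 7: prefix='10' (no match yet)
Bit 8: prefix='101' -> emit 'a', reset
Bit 9: prefix='0' -> emit 'p', reset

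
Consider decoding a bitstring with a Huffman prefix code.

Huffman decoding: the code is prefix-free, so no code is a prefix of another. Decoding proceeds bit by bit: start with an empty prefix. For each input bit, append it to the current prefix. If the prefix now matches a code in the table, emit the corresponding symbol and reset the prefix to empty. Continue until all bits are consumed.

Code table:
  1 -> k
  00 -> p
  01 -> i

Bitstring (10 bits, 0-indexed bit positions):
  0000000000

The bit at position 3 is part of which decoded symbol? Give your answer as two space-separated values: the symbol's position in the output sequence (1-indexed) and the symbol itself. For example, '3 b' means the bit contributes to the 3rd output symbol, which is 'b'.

Bit 0: prefix='0' (no match yet)
Bit 1: prefix='00' -> emit 'p', reset
Bit 2: prefix='0' (no match yet)
Bit 3: prefix='00' -> emit 'p', reset
Bit 4: prefix='0' (no match yet)
Bit 5: prefix='00' -> emit 'p', reset
Bit 6: prefix='0' (no match yet)
Bit 7: prefix='00' -> emit 'p', reset

Answer: 2 p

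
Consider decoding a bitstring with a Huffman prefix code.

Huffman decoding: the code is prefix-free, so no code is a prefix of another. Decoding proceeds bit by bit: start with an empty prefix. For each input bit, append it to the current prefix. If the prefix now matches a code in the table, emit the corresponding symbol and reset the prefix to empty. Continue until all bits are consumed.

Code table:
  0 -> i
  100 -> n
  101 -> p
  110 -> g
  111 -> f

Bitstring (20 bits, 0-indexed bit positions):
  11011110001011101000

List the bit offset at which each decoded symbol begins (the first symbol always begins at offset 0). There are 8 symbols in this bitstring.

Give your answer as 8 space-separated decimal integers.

Bit 0: prefix='1' (no match yet)
Bit 1: prefix='11' (no match yet)
Bit 2: prefix='110' -> emit 'g', reset
Bit 3: prefix='1' (no match yet)
Bit 4: prefix='11' (no match yet)
Bit 5: prefix='111' -> emit 'f', reset
Bit 6: prefix='1' (no match yet)
Bit 7: prefix='10' (no match yet)
Bit 8: prefix='100' -> emit 'n', reset
Bit 9: prefix='0' -> emit 'i', reset
Bit 10: prefix='1' (no match yet)
Bit 11: prefix='10' (no match yet)
Bit 12: prefix='101' -> emit 'p', reset
Bit 13: prefix='1' (no match yet)
Bit 14: prefix='11' (no match yet)
Bit 15: prefix='110' -> emit 'g', reset
Bit 16: prefix='1' (no match yet)
Bit 17: prefix='10' (no match yet)
Bit 18: prefix='100' -> emit 'n', reset
Bit 19: prefix='0' -> emit 'i', reset

Answer: 0 3 6 9 10 13 16 19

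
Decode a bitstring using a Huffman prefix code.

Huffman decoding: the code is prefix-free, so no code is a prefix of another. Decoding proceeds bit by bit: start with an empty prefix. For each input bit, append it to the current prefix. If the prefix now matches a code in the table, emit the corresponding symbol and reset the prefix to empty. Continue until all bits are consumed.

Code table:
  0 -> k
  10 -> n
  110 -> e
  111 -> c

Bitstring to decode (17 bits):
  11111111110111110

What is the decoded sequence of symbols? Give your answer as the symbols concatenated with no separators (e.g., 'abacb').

Answer: cccnce

Derivation:
Bit 0: prefix='1' (no match yet)
Bit 1: prefix='11' (no match yet)
Bit 2: prefix='111' -> emit 'c', reset
Bit 3: prefix='1' (no match yet)
Bit 4: prefix='11' (no match yet)
Bit 5: prefix='111' -> emit 'c', reset
Bit 6: prefix='1' (no match yet)
Bit 7: prefix='11' (no match yet)
Bit 8: prefix='111' -> emit 'c', reset
Bit 9: prefix='1' (no match yet)
Bit 10: prefix='10' -> emit 'n', reset
Bit 11: prefix='1' (no match yet)
Bit 12: prefix='11' (no match yet)
Bit 13: prefix='111' -> emit 'c', reset
Bit 14: prefix='1' (no match yet)
Bit 15: prefix='11' (no match yet)
Bit 16: prefix='110' -> emit 'e', reset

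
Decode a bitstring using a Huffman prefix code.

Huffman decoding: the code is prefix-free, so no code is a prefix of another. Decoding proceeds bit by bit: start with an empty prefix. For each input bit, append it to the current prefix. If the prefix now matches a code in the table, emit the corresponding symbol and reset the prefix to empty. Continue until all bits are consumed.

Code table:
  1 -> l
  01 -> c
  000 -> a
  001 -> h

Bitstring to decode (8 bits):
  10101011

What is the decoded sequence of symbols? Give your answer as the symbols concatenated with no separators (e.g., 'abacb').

Bit 0: prefix='1' -> emit 'l', reset
Bit 1: prefix='0' (no match yet)
Bit 2: prefix='01' -> emit 'c', reset
Bit 3: prefix='0' (no match yet)
Bit 4: prefix='01' -> emit 'c', reset
Bit 5: prefix='0' (no match yet)
Bit 6: prefix='01' -> emit 'c', reset
Bit 7: prefix='1' -> emit 'l', reset

Answer: lcccl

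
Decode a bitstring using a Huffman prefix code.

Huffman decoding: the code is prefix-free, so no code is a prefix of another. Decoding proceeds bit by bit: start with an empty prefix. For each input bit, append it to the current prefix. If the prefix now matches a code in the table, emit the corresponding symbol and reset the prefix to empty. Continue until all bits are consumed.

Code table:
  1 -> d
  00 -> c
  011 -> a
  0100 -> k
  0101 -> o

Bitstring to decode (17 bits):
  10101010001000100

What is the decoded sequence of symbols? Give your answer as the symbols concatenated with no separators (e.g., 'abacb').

Answer: dokkk

Derivation:
Bit 0: prefix='1' -> emit 'd', reset
Bit 1: prefix='0' (no match yet)
Bit 2: prefix='01' (no match yet)
Bit 3: prefix='010' (no match yet)
Bit 4: prefix='0101' -> emit 'o', reset
Bit 5: prefix='0' (no match yet)
Bit 6: prefix='01' (no match yet)
Bit 7: prefix='010' (no match yet)
Bit 8: prefix='0100' -> emit 'k', reset
Bit 9: prefix='0' (no match yet)
Bit 10: prefix='01' (no match yet)
Bit 11: prefix='010' (no match yet)
Bit 12: prefix='0100' -> emit 'k', reset
Bit 13: prefix='0' (no match yet)
Bit 14: prefix='01' (no match yet)
Bit 15: prefix='010' (no match yet)
Bit 16: prefix='0100' -> emit 'k', reset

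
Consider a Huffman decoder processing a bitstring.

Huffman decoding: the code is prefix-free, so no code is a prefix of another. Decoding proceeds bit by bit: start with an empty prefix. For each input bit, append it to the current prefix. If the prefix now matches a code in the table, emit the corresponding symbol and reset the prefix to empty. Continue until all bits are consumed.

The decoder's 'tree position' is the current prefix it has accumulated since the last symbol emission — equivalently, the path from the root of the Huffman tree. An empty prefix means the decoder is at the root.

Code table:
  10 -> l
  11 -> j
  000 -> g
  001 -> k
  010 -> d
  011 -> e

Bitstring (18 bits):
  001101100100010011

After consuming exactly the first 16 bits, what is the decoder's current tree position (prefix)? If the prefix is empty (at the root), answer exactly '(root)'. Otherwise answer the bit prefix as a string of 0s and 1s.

Bit 0: prefix='0' (no match yet)
Bit 1: prefix='00' (no match yet)
Bit 2: prefix='001' -> emit 'k', reset
Bit 3: prefix='1' (no match yet)
Bit 4: prefix='10' -> emit 'l', reset
Bit 5: prefix='1' (no match yet)
Bit 6: prefix='11' -> emit 'j', reset
Bit 7: prefix='0' (no match yet)
Bit 8: prefix='00' (no match yet)
Bit 9: prefix='001' -> emit 'k', reset
Bit 10: prefix='0' (no match yet)
Bit 11: prefix='00' (no match yet)
Bit 12: prefix='000' -> emit 'g', reset
Bit 13: prefix='1' (no match yet)
Bit 14: prefix='10' -> emit 'l', reset
Bit 15: prefix='0' (no match yet)

Answer: 0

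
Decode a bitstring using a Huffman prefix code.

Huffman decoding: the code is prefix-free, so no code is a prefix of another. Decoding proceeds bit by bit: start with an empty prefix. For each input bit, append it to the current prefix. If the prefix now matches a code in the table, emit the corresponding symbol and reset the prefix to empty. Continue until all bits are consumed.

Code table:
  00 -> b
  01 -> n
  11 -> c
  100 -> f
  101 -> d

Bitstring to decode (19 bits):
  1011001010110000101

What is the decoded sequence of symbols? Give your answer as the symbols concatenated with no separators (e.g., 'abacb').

Answer: dfdnfbd

Derivation:
Bit 0: prefix='1' (no match yet)
Bit 1: prefix='10' (no match yet)
Bit 2: prefix='101' -> emit 'd', reset
Bit 3: prefix='1' (no match yet)
Bit 4: prefix='10' (no match yet)
Bit 5: prefix='100' -> emit 'f', reset
Bit 6: prefix='1' (no match yet)
Bit 7: prefix='10' (no match yet)
Bit 8: prefix='101' -> emit 'd', reset
Bit 9: prefix='0' (no match yet)
Bit 10: prefix='01' -> emit 'n', reset
Bit 11: prefix='1' (no match yet)
Bit 12: prefix='10' (no match yet)
Bit 13: prefix='100' -> emit 'f', reset
Bit 14: prefix='0' (no match yet)
Bit 15: prefix='00' -> emit 'b', reset
Bit 16: prefix='1' (no match yet)
Bit 17: prefix='10' (no match yet)
Bit 18: prefix='101' -> emit 'd', reset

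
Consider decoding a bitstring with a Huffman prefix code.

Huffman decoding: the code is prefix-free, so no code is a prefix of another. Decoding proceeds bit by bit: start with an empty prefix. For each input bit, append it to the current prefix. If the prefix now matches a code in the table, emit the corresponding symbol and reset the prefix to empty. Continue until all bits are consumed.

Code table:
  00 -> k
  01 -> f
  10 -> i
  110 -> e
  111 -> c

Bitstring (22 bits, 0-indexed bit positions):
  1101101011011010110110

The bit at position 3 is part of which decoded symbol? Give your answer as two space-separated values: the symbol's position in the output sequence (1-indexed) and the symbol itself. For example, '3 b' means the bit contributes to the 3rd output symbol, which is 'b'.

Answer: 2 e

Derivation:
Bit 0: prefix='1' (no match yet)
Bit 1: prefix='11' (no match yet)
Bit 2: prefix='110' -> emit 'e', reset
Bit 3: prefix='1' (no match yet)
Bit 4: prefix='11' (no match yet)
Bit 5: prefix='110' -> emit 'e', reset
Bit 6: prefix='1' (no match yet)
Bit 7: prefix='10' -> emit 'i', reset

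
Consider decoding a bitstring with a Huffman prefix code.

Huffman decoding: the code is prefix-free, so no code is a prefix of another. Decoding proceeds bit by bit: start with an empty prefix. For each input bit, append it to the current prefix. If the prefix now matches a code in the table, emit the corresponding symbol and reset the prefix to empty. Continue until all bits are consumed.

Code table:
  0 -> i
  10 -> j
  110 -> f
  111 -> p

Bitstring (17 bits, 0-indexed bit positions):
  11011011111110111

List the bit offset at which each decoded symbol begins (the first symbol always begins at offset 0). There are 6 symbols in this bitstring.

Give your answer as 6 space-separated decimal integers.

Answer: 0 3 6 9 12 14

Derivation:
Bit 0: prefix='1' (no match yet)
Bit 1: prefix='11' (no match yet)
Bit 2: prefix='110' -> emit 'f', reset
Bit 3: prefix='1' (no match yet)
Bit 4: prefix='11' (no match yet)
Bit 5: prefix='110' -> emit 'f', reset
Bit 6: prefix='1' (no match yet)
Bit 7: prefix='11' (no match yet)
Bit 8: prefix='111' -> emit 'p', reset
Bit 9: prefix='1' (no match yet)
Bit 10: prefix='11' (no match yet)
Bit 11: prefix='111' -> emit 'p', reset
Bit 12: prefix='1' (no match yet)
Bit 13: prefix='10' -> emit 'j', reset
Bit 14: prefix='1' (no match yet)
Bit 15: prefix='11' (no match yet)
Bit 16: prefix='111' -> emit 'p', reset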